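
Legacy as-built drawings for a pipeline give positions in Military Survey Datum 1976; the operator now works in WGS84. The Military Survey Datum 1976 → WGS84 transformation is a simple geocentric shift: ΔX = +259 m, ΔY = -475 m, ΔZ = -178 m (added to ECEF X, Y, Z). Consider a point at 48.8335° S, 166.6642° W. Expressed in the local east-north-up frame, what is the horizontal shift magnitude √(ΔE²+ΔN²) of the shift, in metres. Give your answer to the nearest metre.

568 m

The local east axis at (φ, λ) is (−sin λ, cos λ, 0), so ΔE = −sin(-166.6642°)·259 + cos(-166.6642°)·(-475) = 521.93 m.
The local north axis is (−sin φ cos λ, −sin φ sin λ, cos φ), giving ΔN = -189.718 + 82.479 − 117.168 = -224.41 m.
Horizontal magnitude = √(ΔE² + ΔN²) = √(521.93² + (-224.41)²) = 568.13 m.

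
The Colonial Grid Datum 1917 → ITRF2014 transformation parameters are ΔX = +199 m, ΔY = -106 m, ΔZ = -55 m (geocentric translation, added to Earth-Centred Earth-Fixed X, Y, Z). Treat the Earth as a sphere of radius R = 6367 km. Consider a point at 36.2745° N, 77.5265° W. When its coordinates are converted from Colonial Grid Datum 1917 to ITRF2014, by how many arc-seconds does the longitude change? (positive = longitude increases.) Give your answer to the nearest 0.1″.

sin φ = 0.591654, cos φ = 0.806192, sin λ = -0.976396, cos λ = 0.215988.
East component: ΔE = −sin λ·ΔX + cos λ·ΔY = −(-0.976396)(199) + (0.215988)(-106) = 171.41 m.
1° of latitude spans πR/180 = 111125 m; at latitude φ, 1° of longitude spans that × cos φ = 89588.1 m, so Δλ = 171.41 / 89588.1 × 3600 = 6.888″.

Δλ = 6.9″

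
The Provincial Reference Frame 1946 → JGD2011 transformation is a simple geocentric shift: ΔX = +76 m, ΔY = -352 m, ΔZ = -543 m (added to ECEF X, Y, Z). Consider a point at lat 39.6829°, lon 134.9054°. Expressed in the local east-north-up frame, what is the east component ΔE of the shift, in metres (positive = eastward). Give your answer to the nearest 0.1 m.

The local east axis at (φ, λ) is (−sin λ, cos λ, 0), so ΔE = −sin(134.9054°)·76 + cos(134.9054°)·(-352) = 194.66 m.

ΔE = 194.7 m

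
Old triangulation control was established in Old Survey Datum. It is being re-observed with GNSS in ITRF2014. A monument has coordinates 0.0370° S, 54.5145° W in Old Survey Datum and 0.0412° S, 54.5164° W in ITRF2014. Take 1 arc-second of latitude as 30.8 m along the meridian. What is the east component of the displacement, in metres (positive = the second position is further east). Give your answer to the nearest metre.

Δφ = -0.0412° − -0.0370° = -0.0042°; Δλ = -54.5164° − -54.5145° = -0.0019°.
1° of latitude = 3600 × 30.80 = 110880 m.
ΔN = Δφ × 110880 = -465.7 m; ΔE = Δλ × 110880 × cos(-0.0370°) = -0.0019 × 110880 × 1.000000 = -210.7 m.

ΔE = -211 m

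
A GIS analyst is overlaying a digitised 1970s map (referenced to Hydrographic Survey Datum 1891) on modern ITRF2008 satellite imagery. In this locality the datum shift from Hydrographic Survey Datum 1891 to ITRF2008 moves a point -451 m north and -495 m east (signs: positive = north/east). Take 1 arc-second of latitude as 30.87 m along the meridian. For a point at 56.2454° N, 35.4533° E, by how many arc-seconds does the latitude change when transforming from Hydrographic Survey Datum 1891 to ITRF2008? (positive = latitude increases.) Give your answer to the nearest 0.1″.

1″ of latitude = 30.87 m, so Δφ = -451.0 / 30.87 = -14.610″.

Δφ = -14.6″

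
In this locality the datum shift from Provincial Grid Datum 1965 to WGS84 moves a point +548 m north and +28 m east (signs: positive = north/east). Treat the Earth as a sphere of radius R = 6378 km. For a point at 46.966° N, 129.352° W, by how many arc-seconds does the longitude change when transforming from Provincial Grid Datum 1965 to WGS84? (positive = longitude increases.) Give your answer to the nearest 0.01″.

At latitude 46.966°, cos φ = 0.682432.
One radian of longitude at latitude φ spans R cos φ, so Δλ = ΔE / (R cos φ) = 28.0 / (6378000 × 0.682432) = 6.4330e-06 rad = 1.327″.

Δλ = 1.33″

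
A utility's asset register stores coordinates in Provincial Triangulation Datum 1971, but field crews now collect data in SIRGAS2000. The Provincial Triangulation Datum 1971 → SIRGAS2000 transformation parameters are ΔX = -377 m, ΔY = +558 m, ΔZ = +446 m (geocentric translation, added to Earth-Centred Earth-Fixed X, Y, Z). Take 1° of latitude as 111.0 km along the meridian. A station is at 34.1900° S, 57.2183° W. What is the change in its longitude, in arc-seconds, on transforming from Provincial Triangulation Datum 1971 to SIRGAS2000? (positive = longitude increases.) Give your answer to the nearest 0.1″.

Δλ = -0.6″

sin φ = -0.561939, cos φ = 0.827179, sin λ = -0.840740, cos λ = 0.541440.
East component: ΔE = −sin λ·ΔX + cos λ·ΔY = −(-0.840740)(-377) + (0.541440)(558) = -14.84 m.
1° of latitude spans 111000 m; at latitude φ, 1° of longitude spans that × cos φ = 91816.8 m, so Δλ = -14.84 / 91816.8 × 3600 = -0.582″.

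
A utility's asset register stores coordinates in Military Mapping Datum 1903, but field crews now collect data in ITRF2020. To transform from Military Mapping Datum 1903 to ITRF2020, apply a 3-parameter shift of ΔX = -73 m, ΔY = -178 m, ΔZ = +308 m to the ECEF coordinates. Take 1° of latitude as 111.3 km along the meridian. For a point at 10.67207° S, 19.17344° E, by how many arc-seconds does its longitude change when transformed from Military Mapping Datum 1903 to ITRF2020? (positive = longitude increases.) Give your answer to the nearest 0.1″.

sin φ = -0.185188, cos φ = 0.982703, sin λ = 0.328429, cos λ = 0.944529.
East component: ΔE = −sin λ·ΔX + cos λ·ΔY = −(0.328429)(-73) + (0.944529)(-178) = -144.15 m.
1° of latitude spans 111300 m; at latitude φ, 1° of longitude spans that × cos φ = 109374.9 m, so Δλ = -144.15 / 109374.9 × 3600 = -4.745″.

Δλ = -4.7″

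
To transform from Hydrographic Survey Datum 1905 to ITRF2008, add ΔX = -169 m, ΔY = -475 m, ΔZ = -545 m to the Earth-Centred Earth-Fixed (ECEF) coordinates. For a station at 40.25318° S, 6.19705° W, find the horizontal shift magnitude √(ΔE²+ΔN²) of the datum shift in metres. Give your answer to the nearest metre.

At φ = -40.25318°, λ = -6.19705°: sin φ = -0.646166, cos φ = 0.763197, sin λ = -0.107948, cos λ = 0.994157.
ΔE = −sin λ·ΔX + cos λ·ΔY = −(-0.107948)·(-169) + (0.994157)·(-475) = -490.47 m.
ΔN = −sin φ cos λ·ΔX − sin φ sin λ·ΔY + cos φ·ΔZ = −(-0.646166)(0.994157)(-169) − (-0.646166)(-0.107948)(-475) + (0.763197)(-545) = -491.37 m.
Horizontal magnitude = √(ΔE² + ΔN²) = √((-490.47)² + (-491.37)²) = 694.27 m.

694 m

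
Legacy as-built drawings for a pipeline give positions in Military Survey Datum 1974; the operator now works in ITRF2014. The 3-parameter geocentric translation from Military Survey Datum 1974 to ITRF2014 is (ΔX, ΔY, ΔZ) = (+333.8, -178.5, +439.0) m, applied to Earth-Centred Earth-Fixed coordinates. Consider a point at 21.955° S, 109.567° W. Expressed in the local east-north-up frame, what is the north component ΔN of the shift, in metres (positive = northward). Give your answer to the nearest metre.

The local north axis is (−sin φ cos λ, −sin φ sin λ, cos φ), giving ΔN = -41.797 + 62.883 + 407.163 = 428.25 m.

ΔN = 428 m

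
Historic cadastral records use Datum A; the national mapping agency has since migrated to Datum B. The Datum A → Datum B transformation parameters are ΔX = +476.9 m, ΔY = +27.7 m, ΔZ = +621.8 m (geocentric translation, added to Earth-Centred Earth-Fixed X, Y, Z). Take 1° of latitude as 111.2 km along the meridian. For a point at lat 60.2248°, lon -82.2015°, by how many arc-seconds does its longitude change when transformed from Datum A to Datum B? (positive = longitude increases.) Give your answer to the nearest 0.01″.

sin φ = 0.867980, cos φ = 0.496598, sin λ = -0.990751, cos λ = 0.135690.
East component: ΔE = −sin λ·ΔX + cos λ·ΔY = −(-0.990751)(476.9) + (0.135690)(27.7) = 476.25 m.
1° of latitude spans 111200 m; at latitude φ, 1° of longitude spans that × cos φ = 55221.7 m, so Δλ = 476.25 / 55221.7 × 3600 = 31.047″.

Δλ = 31.05″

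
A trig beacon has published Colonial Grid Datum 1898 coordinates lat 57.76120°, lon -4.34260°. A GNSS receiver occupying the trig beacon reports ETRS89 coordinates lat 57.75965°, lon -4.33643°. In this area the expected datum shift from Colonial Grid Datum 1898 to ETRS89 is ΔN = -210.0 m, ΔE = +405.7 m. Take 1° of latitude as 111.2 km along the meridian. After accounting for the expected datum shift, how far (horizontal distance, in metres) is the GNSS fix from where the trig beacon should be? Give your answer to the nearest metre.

55 m

Observed coordinate differences: Δφ = -0.00155°, Δλ = +0.00617°.
Converting to metres (1° lat = 111200 m, cos φ = 0.533449): observed ΔN = -172.4 m, observed ΔE = 366.0 m.
Subtracting the expected shift leaves a residual of -172.4 − (-210.0) = 37.6 m north and 366.0 − (405.7) = -39.7 m east.
Residual distance = √(37.6² + (-39.7)²) = 54.7 m.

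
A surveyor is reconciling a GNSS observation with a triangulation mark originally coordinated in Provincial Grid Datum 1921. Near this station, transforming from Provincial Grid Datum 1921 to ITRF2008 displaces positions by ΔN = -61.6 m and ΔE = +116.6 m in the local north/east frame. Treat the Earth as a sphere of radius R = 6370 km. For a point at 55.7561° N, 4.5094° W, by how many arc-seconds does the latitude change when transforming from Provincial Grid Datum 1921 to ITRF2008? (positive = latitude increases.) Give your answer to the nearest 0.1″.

Δφ = -2.0″

On a sphere of radius R, 1 rad of latitude = R, so Δφ = ΔN / R = -61.6 / 6370000 = -9.6703e-06 rad = -1.995″.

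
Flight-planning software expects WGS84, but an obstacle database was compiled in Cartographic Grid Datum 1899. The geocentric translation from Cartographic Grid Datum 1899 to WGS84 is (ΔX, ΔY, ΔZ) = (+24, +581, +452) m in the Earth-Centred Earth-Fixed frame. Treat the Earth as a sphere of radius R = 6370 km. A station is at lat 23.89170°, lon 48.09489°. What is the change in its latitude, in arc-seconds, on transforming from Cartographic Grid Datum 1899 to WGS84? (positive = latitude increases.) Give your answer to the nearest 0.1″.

Δφ = 7.5″

sin φ = 0.405009, cos φ = 0.914313, sin λ = 0.744252, cos λ = 0.667899.
North component: ΔN = −sin φ cos λ·ΔX − sin φ sin λ·ΔY + cos φ·ΔZ = −(0.405009)(0.667899)(24) − (0.405009)(0.744252)(581) + (0.914313)(452) = 231.65 m.
1° of latitude spans πR/180 = 111177 m, so Δφ = 231.65 / 111177 × 3600 = 7.501″.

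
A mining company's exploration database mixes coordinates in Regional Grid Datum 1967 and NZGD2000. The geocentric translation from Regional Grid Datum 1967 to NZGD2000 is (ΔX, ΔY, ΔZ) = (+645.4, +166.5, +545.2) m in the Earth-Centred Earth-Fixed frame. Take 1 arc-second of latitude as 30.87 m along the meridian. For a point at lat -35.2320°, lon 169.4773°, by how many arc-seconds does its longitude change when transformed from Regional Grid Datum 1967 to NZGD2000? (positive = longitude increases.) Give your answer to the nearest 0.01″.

Δλ = -11.17″

sin φ = -0.576889, cos φ = 0.816823, sin λ = 0.182625, cos λ = -0.983183.
East component: ΔE = −sin λ·ΔX + cos λ·ΔY = −(0.182625)(645.4) + (-0.983183)(166.5) = -281.57 m.
1° of latitude spans 3600 × 30.87 = 111132 m; at latitude φ, 1° of longitude spans that × cos φ = 90775.2 m, so Δλ = -281.57 / 90775.2 × 3600 = -11.166″.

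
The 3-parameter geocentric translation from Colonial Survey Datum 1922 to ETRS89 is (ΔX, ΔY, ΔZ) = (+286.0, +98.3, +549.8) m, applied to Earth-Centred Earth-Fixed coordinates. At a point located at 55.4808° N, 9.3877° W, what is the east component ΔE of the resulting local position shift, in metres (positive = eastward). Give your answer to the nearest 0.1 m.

ΔE = 143.6 m

The local east axis at (φ, λ) is (−sin λ, cos λ, 0), so ΔE = −sin(-9.3877°)·286.0 + cos(-9.3877°)·98.3 = 143.63 m.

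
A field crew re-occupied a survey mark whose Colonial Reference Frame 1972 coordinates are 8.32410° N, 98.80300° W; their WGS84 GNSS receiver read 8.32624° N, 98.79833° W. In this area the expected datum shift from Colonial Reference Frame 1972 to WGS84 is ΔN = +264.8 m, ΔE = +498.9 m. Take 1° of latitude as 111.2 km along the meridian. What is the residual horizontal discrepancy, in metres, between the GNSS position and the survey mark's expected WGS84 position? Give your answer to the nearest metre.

31 m

Observed coordinate differences: Δφ = +0.00214°, Δλ = +0.00467°.
Converting to metres (1° lat = 111200 m, cos φ = 0.989465): observed ΔN = 238.0 m, observed ΔE = 513.8 m.
Subtracting the expected shift leaves a residual of 238.0 − (264.8) = -26.8 m north and 513.8 − (498.9) = 14.9 m east.
Residual distance = √((-26.8)² + 14.9²) = 30.7 m.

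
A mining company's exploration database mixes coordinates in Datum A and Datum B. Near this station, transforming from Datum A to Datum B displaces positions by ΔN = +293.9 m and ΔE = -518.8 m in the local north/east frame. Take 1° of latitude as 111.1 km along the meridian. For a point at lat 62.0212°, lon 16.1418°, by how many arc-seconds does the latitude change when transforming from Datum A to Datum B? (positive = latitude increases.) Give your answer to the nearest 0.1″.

1° of latitude = 111.1 km, so Δφ = 293.9 / 111100 = 0.0026454° = 9.523″.

Δφ = 9.5″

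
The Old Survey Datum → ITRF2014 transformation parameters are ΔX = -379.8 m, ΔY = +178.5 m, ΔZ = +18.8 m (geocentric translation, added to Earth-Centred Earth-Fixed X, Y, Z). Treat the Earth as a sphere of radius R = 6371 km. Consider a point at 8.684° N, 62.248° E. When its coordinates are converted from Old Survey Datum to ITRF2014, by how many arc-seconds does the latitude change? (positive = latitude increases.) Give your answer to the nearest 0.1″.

sin φ = 0.150985, cos φ = 0.988536, sin λ = 0.884971, cos λ = 0.465645.
North component: ΔN = −sin φ cos λ·ΔX − sin φ sin λ·ΔY + cos φ·ΔZ = −(0.150985)(0.465645)(-379.8) − (0.150985)(0.884971)(178.5) + (0.988536)(18.8) = 21.44 m.
1° of latitude spans πR/180 = 111195 m, so Δφ = 21.44 / 111195 × 3600 = 0.694″.

Δφ = 0.7″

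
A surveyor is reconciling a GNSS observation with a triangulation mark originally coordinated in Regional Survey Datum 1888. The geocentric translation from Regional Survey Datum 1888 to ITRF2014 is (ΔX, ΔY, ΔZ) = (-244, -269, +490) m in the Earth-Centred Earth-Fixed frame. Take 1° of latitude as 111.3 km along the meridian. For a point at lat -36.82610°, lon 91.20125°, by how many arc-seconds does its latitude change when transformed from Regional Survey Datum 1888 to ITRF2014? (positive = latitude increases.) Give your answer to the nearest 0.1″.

Δφ = 7.6″

sin φ = -0.599388, cos φ = 0.800458, sin λ = 0.999780, cos λ = -0.020964.
North component: ΔN = −sin φ cos λ·ΔX − sin φ sin λ·ΔY + cos φ·ΔZ = −(-0.599388)(-0.020964)(-244) − (-0.599388)(0.999780)(-269) + (0.800458)(490) = 234.09 m.
1° of latitude spans 111300 m, so Δφ = 234.09 / 111300 × 3600 = 7.572″.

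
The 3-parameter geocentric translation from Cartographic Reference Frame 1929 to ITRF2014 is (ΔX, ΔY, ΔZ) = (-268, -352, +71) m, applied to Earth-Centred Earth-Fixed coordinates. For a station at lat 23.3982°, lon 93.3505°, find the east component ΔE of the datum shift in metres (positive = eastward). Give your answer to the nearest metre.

The local east axis at (φ, λ) is (−sin λ, cos λ, 0), so ΔE = −sin(93.3505°)·(-268) + cos(93.3505°)·(-352) = 288.11 m.

ΔE = 288 m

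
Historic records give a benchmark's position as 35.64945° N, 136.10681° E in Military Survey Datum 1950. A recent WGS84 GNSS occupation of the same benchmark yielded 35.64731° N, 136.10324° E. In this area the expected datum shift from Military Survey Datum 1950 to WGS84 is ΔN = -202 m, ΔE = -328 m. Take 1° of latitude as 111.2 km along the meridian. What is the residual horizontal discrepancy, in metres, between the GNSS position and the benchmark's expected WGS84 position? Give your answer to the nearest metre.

36 m

Observed coordinate differences: Δφ = -0.00214°, Δλ = -0.00357°.
Converting to metres (1° lat = 111200 m, cos φ = 0.812598): observed ΔN = -238.0 m, observed ΔE = -322.6 m.
Subtracting the expected shift leaves a residual of -238.0 − (-202) = -36.0 m north and -322.6 − (-328) = 5.4 m east.
Residual distance = √((-36.0)² + 5.4²) = 36.4 m.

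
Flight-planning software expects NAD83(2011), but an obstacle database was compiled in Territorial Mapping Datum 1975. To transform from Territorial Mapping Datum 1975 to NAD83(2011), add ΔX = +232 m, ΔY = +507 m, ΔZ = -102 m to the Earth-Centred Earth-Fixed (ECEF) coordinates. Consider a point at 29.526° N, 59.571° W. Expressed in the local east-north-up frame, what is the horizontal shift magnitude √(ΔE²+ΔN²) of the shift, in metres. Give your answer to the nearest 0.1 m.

The local east axis at (φ, λ) is (−sin λ, cos λ, 0), so ΔE = −sin(-59.571°)·232 + cos(-59.571°)·507 = 456.82 m.
The local north axis is (−sin φ cos λ, −sin φ sin λ, cos φ), giving ΔN = -57.907 + 215.443 − 88.753 = 68.78 m.
Horizontal magnitude = √(ΔE² + ΔN²) = √(456.82² + 68.78²) = 461.97 m.

462.0 m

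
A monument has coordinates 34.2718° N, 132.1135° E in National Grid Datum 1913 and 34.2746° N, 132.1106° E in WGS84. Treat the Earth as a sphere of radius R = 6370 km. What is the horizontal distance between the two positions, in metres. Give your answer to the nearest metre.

410 m

Δφ = 34.2746° − 34.2718° = +0.0028°; Δλ = 132.1106° − 132.1135° = -0.0029°.
1° along a meridian = πR/180 = 111177 m.
ΔN = Δφ × 111177 = 311.3 m; ΔE = Δλ × 111177 × cos(34.2718°) = -0.0029 × 111177 × 0.826376 = -266.4 m.
Distance = √(ΔE² + ΔN²) = √((-266.4)² + 311.3²) = 409.7 m.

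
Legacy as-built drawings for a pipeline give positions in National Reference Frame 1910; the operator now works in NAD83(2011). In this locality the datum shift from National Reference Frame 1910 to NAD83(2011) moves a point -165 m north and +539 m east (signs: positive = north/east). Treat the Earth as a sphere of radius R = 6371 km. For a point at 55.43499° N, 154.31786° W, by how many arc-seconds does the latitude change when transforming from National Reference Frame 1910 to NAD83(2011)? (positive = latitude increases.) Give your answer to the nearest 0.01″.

Δφ = -5.34″

On a sphere of radius R, 1 rad of latitude = R, so Δφ = ΔN / R = -165.0 / 6371000 = -2.5899e-05 rad = -5.342″.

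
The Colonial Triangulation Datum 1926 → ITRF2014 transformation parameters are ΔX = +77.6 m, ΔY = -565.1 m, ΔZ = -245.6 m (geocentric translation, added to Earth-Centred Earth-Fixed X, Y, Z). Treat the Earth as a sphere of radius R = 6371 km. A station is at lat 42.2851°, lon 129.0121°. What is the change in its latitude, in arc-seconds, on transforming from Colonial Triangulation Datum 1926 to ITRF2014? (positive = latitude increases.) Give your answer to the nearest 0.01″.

Δφ = 4.75″

sin φ = 0.672820, cos φ = 0.739806, sin λ = 0.777013, cos λ = -0.629484.
North component: ΔN = −sin φ cos λ·ΔX − sin φ sin λ·ΔY + cos φ·ΔZ = −(0.672820)(-0.629484)(77.6) − (0.672820)(0.777013)(-565.1) + (0.739806)(-245.6) = 146.60 m.
1° of latitude spans πR/180 = 111195 m, so Δφ = 146.60 / 111195 × 3600 = 4.746″.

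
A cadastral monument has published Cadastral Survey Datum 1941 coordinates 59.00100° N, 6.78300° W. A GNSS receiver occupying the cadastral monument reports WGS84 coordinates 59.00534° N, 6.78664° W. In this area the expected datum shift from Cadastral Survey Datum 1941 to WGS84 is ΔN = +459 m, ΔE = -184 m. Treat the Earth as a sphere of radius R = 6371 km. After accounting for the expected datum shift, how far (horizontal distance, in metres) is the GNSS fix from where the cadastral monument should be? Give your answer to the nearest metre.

Observed coordinate differences: Δφ = +0.00434°, Δλ = -0.00364°.
Converting to metres (1° lat = 111195 m, cos φ = 0.515023): observed ΔN = 482.6 m, observed ΔE = -208.5 m.
Subtracting the expected shift leaves a residual of 482.6 − (459) = 23.6 m north and -208.5 − (-184) = -24.5 m east.
Residual distance = √(23.6² + (-24.5)²) = 34.0 m.

34 m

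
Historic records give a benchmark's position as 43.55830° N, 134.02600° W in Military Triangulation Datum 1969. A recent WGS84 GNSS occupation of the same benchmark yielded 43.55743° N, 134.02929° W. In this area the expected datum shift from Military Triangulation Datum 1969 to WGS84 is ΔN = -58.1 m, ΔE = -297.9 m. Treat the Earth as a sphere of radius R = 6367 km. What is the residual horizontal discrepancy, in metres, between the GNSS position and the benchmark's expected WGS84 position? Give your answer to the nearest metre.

Observed coordinate differences: Δφ = -0.00087°, Δλ = -0.00329°.
Converting to metres (1° lat = 111125 m, cos φ = 0.724674): observed ΔN = -96.7 m, observed ΔE = -264.9 m.
Subtracting the expected shift leaves a residual of -96.7 − (-58.1) = -38.6 m north and -264.9 − (-297.9) = 33.0 m east.
Residual distance = √((-38.6)² + 33.0²) = 50.7 m.

51 m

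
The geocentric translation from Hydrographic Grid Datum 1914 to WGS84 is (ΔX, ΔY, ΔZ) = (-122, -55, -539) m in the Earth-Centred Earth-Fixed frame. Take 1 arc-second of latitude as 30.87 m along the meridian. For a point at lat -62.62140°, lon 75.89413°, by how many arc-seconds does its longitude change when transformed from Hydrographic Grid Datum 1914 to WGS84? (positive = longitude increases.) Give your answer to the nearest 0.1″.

sin φ = -0.887987, cos φ = 0.459868, sin λ = 0.969847, cos λ = 0.243714.
East component: ΔE = −sin λ·ΔX + cos λ·ΔY = −(0.969847)(-122) + (0.243714)(-55) = 104.92 m.
1° of latitude spans 3600 × 30.87 = 111132 m; at latitude φ, 1° of longitude spans that × cos φ = 51106.1 m, so Δλ = 104.92 / 51106.1 × 3600 = 7.391″.

Δλ = 7.4″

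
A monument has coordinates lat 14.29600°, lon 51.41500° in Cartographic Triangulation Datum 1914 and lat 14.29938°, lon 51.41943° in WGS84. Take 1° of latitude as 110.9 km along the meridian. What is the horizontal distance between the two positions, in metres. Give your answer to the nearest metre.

606 m

Δφ = 14.29938° − 14.29600° = +0.00338°; Δλ = 51.41943° − 51.41500° = +0.00443°.
ΔN = Δφ × 110900 = 374.8 m; ΔE = Δλ × 110900 × cos(14.29600°) = +0.00443 × 110900 × 0.969033 = 476.1 m.
Distance = √(ΔE² + ΔN²) = √(476.1² + 374.8²) = 605.9 m.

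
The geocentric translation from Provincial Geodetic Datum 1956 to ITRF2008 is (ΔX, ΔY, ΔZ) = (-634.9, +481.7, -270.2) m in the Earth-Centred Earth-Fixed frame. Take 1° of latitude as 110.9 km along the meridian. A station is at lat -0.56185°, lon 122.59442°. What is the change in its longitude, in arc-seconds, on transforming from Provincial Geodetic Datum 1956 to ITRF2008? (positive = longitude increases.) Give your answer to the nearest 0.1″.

Δλ = 8.9″

sin φ = -0.009806, cos φ = 0.999952, sin λ = 0.842505, cos λ = -0.538689.
East component: ΔE = −sin λ·ΔX + cos λ·ΔY = −(0.842505)(-634.9) + (-0.538689)(481.7) = 275.42 m.
1° of latitude spans 110900 m; at latitude φ, 1° of longitude spans that × cos φ = 110894.7 m, so Δλ = 275.42 / 110894.7 × 3600 = 8.941″.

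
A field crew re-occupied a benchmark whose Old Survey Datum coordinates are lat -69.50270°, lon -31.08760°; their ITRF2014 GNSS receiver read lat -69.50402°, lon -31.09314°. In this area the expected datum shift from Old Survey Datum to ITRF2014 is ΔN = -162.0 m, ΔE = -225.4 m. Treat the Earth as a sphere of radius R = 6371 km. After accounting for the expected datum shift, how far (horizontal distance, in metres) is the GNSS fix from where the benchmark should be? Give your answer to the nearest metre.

18 m

Observed coordinate differences: Δφ = -0.00132°, Δλ = -0.00554°.
Converting to metres (1° lat = 111195 m, cos φ = 0.350163): observed ΔN = -146.8 m, observed ΔE = -215.7 m.
Subtracting the expected shift leaves a residual of -146.8 − (-162.0) = 15.2 m north and -215.7 − (-225.4) = 9.7 m east.
Residual distance = √(15.2² + 9.7²) = 18.0 m.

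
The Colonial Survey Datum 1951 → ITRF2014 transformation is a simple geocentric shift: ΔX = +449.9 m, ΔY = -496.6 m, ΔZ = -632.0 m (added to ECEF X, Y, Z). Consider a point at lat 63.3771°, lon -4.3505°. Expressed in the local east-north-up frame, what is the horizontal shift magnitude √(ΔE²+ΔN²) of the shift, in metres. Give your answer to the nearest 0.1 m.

853.2 m

The local east axis at (φ, λ) is (−sin λ, cos λ, 0), so ΔE = −sin(-4.3505°)·449.9 + cos(-4.3505°)·(-496.6) = -461.04 m.
The local north axis is (−sin φ cos λ, −sin φ sin λ, cos φ), giving ΔN = -401.041 − 33.677 − 283.210 = -717.93 m.
Horizontal magnitude = √(ΔE² + ΔN²) = √((-461.04)² + (-717.93)²) = 853.22 m.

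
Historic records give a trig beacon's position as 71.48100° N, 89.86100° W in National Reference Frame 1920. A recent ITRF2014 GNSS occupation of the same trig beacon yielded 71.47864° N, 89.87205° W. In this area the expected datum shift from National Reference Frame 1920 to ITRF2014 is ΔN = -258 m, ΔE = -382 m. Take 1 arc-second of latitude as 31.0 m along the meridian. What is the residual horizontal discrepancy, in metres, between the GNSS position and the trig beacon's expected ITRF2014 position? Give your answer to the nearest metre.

Observed coordinate differences: Δφ = -0.00236°, Δλ = -0.01105°.
Converting to metres (1° lat = 111600 m, cos φ = 0.317619): observed ΔN = -263.4 m, observed ΔE = -391.7 m.
Subtracting the expected shift leaves a residual of -263.4 − (-258) = -5.4 m north and -391.7 − (-382) = -9.7 m east.
Residual distance = √((-5.4)² + (-9.7)²) = 11.1 m.

11 m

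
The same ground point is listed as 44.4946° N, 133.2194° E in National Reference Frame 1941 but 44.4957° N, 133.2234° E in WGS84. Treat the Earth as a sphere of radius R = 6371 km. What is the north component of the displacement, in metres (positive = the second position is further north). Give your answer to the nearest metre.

Δφ = 44.4957° − 44.4946° = +0.0011°; Δλ = 133.2234° − 133.2194° = +0.0040°.
1° along a meridian = πR/180 = 111195 m.
ΔN = Δφ × 111195 = 122.3 m; ΔE = Δλ × 111195 × cos(44.4946°) = +0.0040 × 111195 × 0.713317 = 317.3 m.

ΔN = 122 m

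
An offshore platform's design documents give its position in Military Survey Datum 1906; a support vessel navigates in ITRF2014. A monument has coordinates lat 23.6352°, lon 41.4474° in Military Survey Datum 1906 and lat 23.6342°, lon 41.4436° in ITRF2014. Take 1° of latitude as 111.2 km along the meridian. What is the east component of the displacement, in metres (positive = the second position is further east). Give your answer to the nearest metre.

ΔE = -387 m

Δφ = 23.6342° − 23.6352° = -0.0010°; Δλ = 41.4436° − 41.4474° = -0.0038°.
ΔN = Δφ × 111200 = -111.2 m; ΔE = Δλ × 111200 × cos(23.6352°) = -0.0038 × 111200 × 0.916117 = -387.1 m.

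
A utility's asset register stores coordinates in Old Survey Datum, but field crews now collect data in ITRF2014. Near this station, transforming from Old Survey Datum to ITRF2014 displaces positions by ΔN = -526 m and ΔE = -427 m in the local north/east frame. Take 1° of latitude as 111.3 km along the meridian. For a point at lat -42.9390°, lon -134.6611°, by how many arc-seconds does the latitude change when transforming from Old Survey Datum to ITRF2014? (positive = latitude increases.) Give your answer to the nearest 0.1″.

Δφ = -17.0″

1° of latitude = 111.3 km, so Δφ = -526.0 / 111300 = -0.0047260° = -17.013″.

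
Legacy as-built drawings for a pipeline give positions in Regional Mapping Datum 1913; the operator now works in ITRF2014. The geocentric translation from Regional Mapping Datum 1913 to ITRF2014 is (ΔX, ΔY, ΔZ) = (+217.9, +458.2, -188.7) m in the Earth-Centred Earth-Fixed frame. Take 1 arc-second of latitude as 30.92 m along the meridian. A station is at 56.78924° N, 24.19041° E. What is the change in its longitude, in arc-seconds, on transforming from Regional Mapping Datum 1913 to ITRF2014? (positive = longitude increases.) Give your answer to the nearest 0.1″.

sin φ = 0.836661, cos φ = 0.547720, sin λ = 0.409770, cos λ = 0.912189.
East component: ΔE = −sin λ·ΔX + cos λ·ΔY = −(0.409770)(217.9) + (0.912189)(458.2) = 328.68 m.
1° of latitude spans 3600 × 30.92 = 111312 m; at latitude φ, 1° of longitude spans that × cos φ = 60967.8 m, so Δλ = 328.68 / 60967.8 × 3600 = 19.407″.

Δλ = 19.4″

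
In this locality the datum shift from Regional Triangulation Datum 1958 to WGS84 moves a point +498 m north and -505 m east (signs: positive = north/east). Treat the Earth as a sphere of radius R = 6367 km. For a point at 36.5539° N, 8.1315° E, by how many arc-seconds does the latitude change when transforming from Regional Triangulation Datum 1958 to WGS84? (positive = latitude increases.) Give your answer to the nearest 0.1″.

On a sphere of radius R, 1 rad of latitude = R, so Δφ = ΔN / R = 498.0 / 6367000 = 7.8216e-05 rad = 16.133″.

Δφ = 16.1″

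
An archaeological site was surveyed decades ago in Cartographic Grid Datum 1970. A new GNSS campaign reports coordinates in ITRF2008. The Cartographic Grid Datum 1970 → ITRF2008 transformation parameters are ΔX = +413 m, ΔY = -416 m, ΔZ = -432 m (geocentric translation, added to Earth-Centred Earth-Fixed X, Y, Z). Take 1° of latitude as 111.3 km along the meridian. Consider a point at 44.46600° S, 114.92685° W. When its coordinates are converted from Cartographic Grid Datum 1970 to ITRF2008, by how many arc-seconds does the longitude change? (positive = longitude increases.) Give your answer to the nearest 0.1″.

Δλ = 24.9″

sin φ = -0.700486, cos φ = 0.713666, sin λ = -0.906847, cos λ = -0.421461.
East component: ΔE = −sin λ·ΔX + cos λ·ΔY = −(-0.906847)(413) + (-0.421461)(-416) = 549.86 m.
1° of latitude spans 111300 m; at latitude φ, 1° of longitude spans that × cos φ = 79431.1 m, so Δλ = 549.86 / 79431.1 × 3600 = 24.921″.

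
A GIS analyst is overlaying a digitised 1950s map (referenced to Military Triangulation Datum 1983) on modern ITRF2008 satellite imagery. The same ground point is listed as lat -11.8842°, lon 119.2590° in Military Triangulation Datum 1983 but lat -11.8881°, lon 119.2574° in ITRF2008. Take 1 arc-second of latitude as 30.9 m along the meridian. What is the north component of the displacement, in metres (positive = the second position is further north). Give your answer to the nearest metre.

Δφ = -11.8881° − -11.8842° = -0.0039°; Δλ = 119.2574° − 119.2590° = -0.0016°.
1° of latitude = 3600 × 30.90 = 111240 m.
ΔN = Δφ × 111240 = -433.8 m; ΔE = Δλ × 111240 × cos(-11.8842°) = -0.0016 × 111240 × 0.978566 = -174.2 m.

ΔN = -434 m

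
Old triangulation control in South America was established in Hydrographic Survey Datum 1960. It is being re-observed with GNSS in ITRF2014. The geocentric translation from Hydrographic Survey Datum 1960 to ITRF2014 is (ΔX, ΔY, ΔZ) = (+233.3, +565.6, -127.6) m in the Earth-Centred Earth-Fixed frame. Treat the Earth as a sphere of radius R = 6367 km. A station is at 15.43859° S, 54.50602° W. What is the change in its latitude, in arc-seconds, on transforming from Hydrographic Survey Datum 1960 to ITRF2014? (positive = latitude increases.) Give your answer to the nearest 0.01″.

Δφ = -6.79″

sin φ = -0.266205, cos φ = 0.963916, sin λ = -0.814177, cos λ = 0.580617.
North component: ΔN = −sin φ cos λ·ΔX − sin φ sin λ·ΔY + cos φ·ΔZ = −(-0.266205)(0.580617)(233.3) − (-0.266205)(-0.814177)(565.6) + (0.963916)(-127.6) = -209.52 m.
1° of latitude spans πR/180 = 111125 m, so Δφ = -209.52 / 111125 × 3600 = -6.788″.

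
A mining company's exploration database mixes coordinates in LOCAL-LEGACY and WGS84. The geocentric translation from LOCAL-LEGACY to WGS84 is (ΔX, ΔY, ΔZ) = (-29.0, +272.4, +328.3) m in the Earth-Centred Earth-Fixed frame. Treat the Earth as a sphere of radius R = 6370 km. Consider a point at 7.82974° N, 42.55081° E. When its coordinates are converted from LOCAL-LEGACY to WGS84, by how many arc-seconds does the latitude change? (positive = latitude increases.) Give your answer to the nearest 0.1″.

sin φ = 0.136230, cos φ = 0.990677, sin λ = 0.676244, cos λ = 0.736678.
North component: ΔN = −sin φ cos λ·ΔX − sin φ sin λ·ΔY + cos φ·ΔZ = −(0.136230)(0.736678)(-29.0) − (0.136230)(0.676244)(272.4) + (0.990677)(328.3) = 303.05 m.
1° of latitude spans πR/180 = 111177 m, so Δφ = 303.05 / 111177 × 3600 = 9.813″.

Δφ = 9.8″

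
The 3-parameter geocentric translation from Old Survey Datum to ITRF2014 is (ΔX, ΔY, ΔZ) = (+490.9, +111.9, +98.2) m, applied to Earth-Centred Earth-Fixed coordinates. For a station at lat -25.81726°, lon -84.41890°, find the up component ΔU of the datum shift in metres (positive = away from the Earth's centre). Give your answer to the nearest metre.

At φ = -25.81726°, λ = -84.41890°: sin φ = -0.435502, cos φ = 0.900188, sin λ = -0.995260, cos λ = 0.097255.
ΔU = cos φ cos λ·ΔX + cos φ sin λ·ΔY + sin φ·ΔZ = (0.900188)(0.097255)(490.9) + (0.900188)(-0.995260)(111.9) + (-0.435502)(98.2) = -100.04 m.

ΔU = -100 m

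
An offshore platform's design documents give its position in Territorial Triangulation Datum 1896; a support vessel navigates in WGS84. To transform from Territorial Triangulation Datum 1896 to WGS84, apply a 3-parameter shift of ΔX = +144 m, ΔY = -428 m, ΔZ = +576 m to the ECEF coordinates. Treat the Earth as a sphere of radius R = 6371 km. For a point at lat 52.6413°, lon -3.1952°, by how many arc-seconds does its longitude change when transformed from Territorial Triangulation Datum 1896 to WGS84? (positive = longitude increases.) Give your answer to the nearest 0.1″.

Δλ = -22.4″

sin φ = 0.794852, cos φ = 0.606803, sin λ = -0.055738, cos λ = 0.998445.
East component: ΔE = −sin λ·ΔX + cos λ·ΔY = −(-0.055738)(144) + (0.998445)(-428) = -419.31 m.
1° of latitude spans πR/180 = 111195 m; at latitude φ, 1° of longitude spans that × cos φ = 67473.4 m, so Δλ = -419.31 / 67473.4 × 3600 = -22.372″.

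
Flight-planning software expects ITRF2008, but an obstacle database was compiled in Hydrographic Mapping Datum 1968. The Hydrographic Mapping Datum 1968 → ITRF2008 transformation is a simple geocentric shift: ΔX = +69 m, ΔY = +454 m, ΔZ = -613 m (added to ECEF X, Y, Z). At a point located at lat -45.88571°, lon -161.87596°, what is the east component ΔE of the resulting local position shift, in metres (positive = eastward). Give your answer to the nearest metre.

The local east axis at (φ, λ) is (−sin λ, cos λ, 0), so ΔE = −sin(-161.87596°)·69 + cos(-161.87596°)·454 = -410.01 m.

ΔE = -410 m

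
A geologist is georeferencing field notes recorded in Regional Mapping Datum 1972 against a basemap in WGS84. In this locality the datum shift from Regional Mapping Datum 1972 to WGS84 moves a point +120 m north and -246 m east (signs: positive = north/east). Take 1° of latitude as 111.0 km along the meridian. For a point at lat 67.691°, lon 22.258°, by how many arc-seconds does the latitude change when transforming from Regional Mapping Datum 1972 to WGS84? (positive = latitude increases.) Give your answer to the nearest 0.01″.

1° of latitude = 111.0 km, so Δφ = 120.0 / 111000 = 0.0010811° = 3.892″.

Δφ = 3.89″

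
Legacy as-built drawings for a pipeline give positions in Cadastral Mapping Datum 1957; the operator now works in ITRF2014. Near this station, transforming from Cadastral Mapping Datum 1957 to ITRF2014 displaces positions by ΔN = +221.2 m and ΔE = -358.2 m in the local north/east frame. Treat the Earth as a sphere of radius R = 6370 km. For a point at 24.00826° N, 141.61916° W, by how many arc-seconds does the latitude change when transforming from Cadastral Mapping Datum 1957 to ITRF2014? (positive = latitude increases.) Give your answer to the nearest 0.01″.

On a sphere of radius R, 1 rad of latitude = R, so Δφ = ΔN / R = 221.2 / 6370000 = 3.4725e-05 rad = 7.163″.

Δφ = 7.16″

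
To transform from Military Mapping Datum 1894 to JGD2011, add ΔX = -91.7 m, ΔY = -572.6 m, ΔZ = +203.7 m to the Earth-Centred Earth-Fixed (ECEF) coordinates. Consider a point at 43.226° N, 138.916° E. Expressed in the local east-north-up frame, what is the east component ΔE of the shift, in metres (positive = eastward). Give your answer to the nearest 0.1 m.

ΔE = 491.9 m

At φ = 43.226°, λ = 138.916°: sin φ = 0.684878, cos φ = 0.728658, sin λ = 0.657165, cos λ = -0.753747.
ΔE = −sin λ·ΔX + cos λ·ΔY = −(0.657165)·(-91.7) + (-0.753747)·(-572.6) = 491.86 m.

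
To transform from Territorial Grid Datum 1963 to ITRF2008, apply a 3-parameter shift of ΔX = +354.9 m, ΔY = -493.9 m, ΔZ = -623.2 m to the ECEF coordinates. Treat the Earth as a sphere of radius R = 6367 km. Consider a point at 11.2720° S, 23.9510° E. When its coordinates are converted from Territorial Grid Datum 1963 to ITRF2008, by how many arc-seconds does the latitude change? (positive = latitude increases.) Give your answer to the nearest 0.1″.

Δφ = -19.0″

sin φ = -0.195467, cos φ = 0.980710, sin λ = 0.405955, cos λ = 0.913893.
North component: ΔN = −sin φ cos λ·ΔX − sin φ sin λ·ΔY + cos φ·ΔZ = −(-0.195467)(0.913893)(354.9) − (-0.195467)(0.405955)(-493.9) + (0.980710)(-623.2) = -586.97 m.
1° of latitude spans πR/180 = 111125 m, so Δφ = -586.97 / 111125 × 3600 = -19.016″.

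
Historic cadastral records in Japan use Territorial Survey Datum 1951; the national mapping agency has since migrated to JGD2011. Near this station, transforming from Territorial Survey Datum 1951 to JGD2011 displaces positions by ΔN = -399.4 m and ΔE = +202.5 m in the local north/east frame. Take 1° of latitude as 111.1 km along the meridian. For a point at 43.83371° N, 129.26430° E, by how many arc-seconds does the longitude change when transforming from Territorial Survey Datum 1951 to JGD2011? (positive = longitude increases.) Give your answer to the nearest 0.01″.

Δλ = 9.10″

At latitude 43.83371°, cos φ = 0.721353.
1° of longitude at this latitude = 111.1 × cos φ = 80.14 km, so Δλ = 202.5 / 80142.3 = 0.0025268° = 9.096″.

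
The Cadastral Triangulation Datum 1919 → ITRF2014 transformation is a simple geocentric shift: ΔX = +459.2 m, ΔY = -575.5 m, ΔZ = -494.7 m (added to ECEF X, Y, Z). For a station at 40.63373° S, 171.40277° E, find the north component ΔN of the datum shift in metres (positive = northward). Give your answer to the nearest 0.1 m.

ΔN = -727.1 m

At φ = -40.63373°, λ = 171.40277°: sin φ = -0.651221, cos φ = 0.758888, sin λ = 0.149488, cos λ = -0.988764.
ΔN = −sin φ cos λ·ΔX − sin φ sin λ·ΔY + cos φ·ΔZ = −(-0.651221)(-0.988764)(459.2) − (-0.651221)(0.149488)(-575.5) + (0.758888)(-494.7) = -727.13 m.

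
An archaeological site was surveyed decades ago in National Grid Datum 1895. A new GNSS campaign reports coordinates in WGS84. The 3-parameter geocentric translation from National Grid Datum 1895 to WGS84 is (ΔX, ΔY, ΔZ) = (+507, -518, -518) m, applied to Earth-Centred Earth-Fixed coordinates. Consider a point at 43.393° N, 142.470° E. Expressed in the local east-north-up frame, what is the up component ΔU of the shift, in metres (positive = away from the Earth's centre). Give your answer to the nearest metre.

ΔU = -877 m

The local up (radial) axis is (cos φ cos λ, cos φ sin λ, sin φ), giving ΔU = -292.167 − 229.300 − 355.865 = -877.33 m.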